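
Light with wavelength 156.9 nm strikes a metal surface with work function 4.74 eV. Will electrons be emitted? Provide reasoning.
Yes

For photoemission, the photon energy must exceed the work function.

Photon energy: E = hc/λ = 7.9021 eV
Work function: φ = 4.74 eV

Since E_photon (7.9021 eV) > φ (4.74 eV), photoemission WILL occur.
The threshold wavelength is λ₀ = hc/φ = 261.6 nm.
Since 156.9 nm < 261.6 nm, the light has sufficient energy.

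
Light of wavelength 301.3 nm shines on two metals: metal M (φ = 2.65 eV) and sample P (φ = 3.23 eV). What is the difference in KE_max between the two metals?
0.5800 eV

Using KE_max = hc/λ - φ for each metal:

Photon energy: E = hc/λ = 4.1150 eV

For metal M (φ₁ = 2.65 eV):
KE₁ = E - φ₁ = 4.1150 - 2.65 = 1.4650 eV

For sample P (φ₂ = 3.23 eV):
KE₂ = E - φ₂ = 4.1150 - 3.23 = 0.8850 eV

Difference:
ΔKE = KE₁ - KE₂ = 1.4650 - 0.8850 = 0.5800 eV

Note: The difference equals the difference in work functions: 3.23 - 2.65 = 0.58 eV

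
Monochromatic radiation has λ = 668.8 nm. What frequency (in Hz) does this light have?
4.4825e+14 Hz

Using the wave equation: c = fλ

Solving for frequency:
f = c/λ = (3×10⁸ m/s) / (668.8×10⁻⁹ m)
f = 4.4825e+14 Hz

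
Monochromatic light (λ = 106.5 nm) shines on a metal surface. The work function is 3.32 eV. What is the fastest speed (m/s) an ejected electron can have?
1.7109e+06 m/s

First, find the maximum kinetic energy:
E_photon = hc/λ = 11.6417 eV
KE_max = E_photon - φ = 11.6417 - 3.32 = 8.3217 eV

Convert to Joules: KE_max = 8.3217 × 1.602×10⁻¹⁹ J = 1.3333e-18 J

Then use KE = ½mv² to find velocity:
v = √(2·KE/m) = √(2 × 1.3333e-18 J / 9.109e-31 kg)
v = 1.7109e+06 m/s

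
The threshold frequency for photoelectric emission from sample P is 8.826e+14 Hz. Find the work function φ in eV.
3.65 eV

At the threshold frequency, photon energy equals work function:
φ = hf₀

Calculating:
φ = (6.626×10⁻³⁴ J·s)(8.826e+14 Hz)
φ = 3.65 eV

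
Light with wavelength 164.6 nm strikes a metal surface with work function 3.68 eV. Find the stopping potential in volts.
3.8525 V

The stopping potential V_s satisfies: eV_s = KE_max

First, find KE_max using Einstein's equation:
E_photon = hc/λ = 7.5325 eV
KE_max = E_photon - φ = 7.5325 - 3.68 = 3.8525 eV

Since eV_s = KE_max:
V_s = KE_max/e = 3.8525 V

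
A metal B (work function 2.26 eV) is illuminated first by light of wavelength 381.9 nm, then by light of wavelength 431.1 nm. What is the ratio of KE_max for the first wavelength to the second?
1.6015

Using Einstein's equation: KE_max = hc/λ - φ

For λ₁ = 381.9 nm:
E₁ = hc/λ₁ = 3.2465 eV
KE₁ = E₁ - φ = 3.2465 - 2.26 = 0.9865 eV

For λ₂ = 431.1 nm:
E₂ = hc/λ₂ = 2.8760 eV
KE₂ = E₂ - φ = 2.8760 - 2.26 = 0.6160 eV

Ratio: KE₁/KE₂ = 0.9865/0.6160 = 1.6015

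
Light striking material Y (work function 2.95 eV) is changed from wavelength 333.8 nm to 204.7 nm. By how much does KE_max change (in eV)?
2.3425 eV

Using Einstein's equation: KE_max = hc/λ - φ

For λ₁ = 333.8 nm:
KE₁ = hc/λ₁ - φ = 3.7143 - 2.95 = 0.7643 eV

For λ₂ = 204.7 nm:
KE₂ = hc/λ₂ - φ = 6.0569 - 2.95 = 3.1069 eV

Change in KE:
ΔKE = KE₂ - KE₁ = 3.1069 - 0.7643 = 2.3425 eV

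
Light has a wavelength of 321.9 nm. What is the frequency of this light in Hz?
9.3132e+14 Hz

Using the wave equation: c = fλ

Solving for frequency:
f = c/λ = (3×10⁸ m/s) / (321.9×10⁻⁹ m)
f = 9.3132e+14 Hz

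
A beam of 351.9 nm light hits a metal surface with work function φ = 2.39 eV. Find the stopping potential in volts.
1.1333 V

The stopping potential V_s satisfies: eV_s = KE_max

First, find KE_max using Einstein's equation:
E_photon = hc/λ = 3.5233 eV
KE_max = E_photon - φ = 3.5233 - 2.39 = 1.1333 eV

Since eV_s = KE_max:
V_s = KE_max/e = 1.1333 V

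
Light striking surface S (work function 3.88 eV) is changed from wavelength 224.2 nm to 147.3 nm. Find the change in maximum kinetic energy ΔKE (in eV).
2.8871 eV

Using Einstein's equation: KE_max = hc/λ - φ

For λ₁ = 224.2 nm:
KE₁ = hc/λ₁ - φ = 5.5301 - 3.88 = 1.6501 eV

For λ₂ = 147.3 nm:
KE₂ = hc/λ₂ - φ = 8.4171 - 3.88 = 4.5371 eV

Change in KE:
ΔKE = KE₂ - KE₁ = 4.5371 - 1.6501 = 2.8871 eV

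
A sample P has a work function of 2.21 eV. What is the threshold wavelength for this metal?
561.01 nm

The threshold wavelength is when the photon energy equals the work function:
hc/λ₀ = φ

Solving for λ₀:
λ₀ = hc/φ = (6.626×10⁻³⁴ J·s)(3×10⁸ m/s) / (2.21 eV × 1.602×10⁻¹⁹ J/eV)
λ₀ = 561.01 nm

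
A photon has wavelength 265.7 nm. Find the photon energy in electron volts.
4.6663 eV

Using E = hf = hc/λ:

E = hc/λ = (6.626×10⁻³⁴ J·s)(3×10⁸ m/s) / (265.7×10⁻⁹ m)
E = 4.6663 eV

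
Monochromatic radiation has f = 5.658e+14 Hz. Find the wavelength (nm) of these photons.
529.86 nm

Using the wave equation: c = fλ

Solving for wavelength:
λ = c/f = (3×10⁸ m/s) / (5.658e+14 Hz)
λ = 529.86 nm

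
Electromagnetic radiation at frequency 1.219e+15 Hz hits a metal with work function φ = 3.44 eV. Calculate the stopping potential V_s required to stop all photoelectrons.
1.6014 V

The stopping potential V_s satisfies: eV_s = KE_max

First, find KE_max using Einstein's equation:
E_photon = hf = (6.626×10⁻³⁴ J·s)(1.219e+15 Hz) = 5.0414 eV
KE_max = E_photon - φ = 5.0414 - 3.44 = 1.6014 eV

Since eV_s = KE_max:
V_s = KE_max/e = 1.6014 V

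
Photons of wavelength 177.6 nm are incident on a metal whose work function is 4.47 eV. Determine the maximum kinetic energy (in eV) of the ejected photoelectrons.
2.5111 eV

Using Einstein's photoelectric equation: KE_max = hf - φ = hc/λ - φ

First, calculate the photon energy:
E_photon = hc/λ = (6.626×10⁻³⁴ J·s)(3×10⁸ m/s) / (177.6×10⁻⁹ m)
E_photon = 6.9811 eV

Then, the maximum kinetic energy:
KE_max = E_photon - φ = 6.9811 eV - 4.47 eV = 2.5111 eV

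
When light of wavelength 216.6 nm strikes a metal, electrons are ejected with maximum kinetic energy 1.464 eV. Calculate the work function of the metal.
4.26 eV

From Einstein's photoelectric equation: KE_max = hf - φ = hc/λ - φ

Rearranging for φ:
φ = hc/λ - KE_max

Calculate photon energy:
E_photon = hc/λ = 5.7241 eV

Therefore:
φ = 5.7241 - 1.464 = 4.26 eV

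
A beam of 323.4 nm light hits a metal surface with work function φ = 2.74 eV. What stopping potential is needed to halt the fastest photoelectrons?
1.0938 V

The stopping potential V_s satisfies: eV_s = KE_max

First, find KE_max using Einstein's equation:
E_photon = hc/λ = 3.8338 eV
KE_max = E_photon - φ = 3.8338 - 2.74 = 1.0938 eV

Since eV_s = KE_max:
V_s = KE_max/e = 1.0938 V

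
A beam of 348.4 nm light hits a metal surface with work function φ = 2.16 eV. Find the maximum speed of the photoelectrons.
7.0143e+05 m/s

First, find the maximum kinetic energy:
E_photon = hc/λ = 3.5587 eV
KE_max = E_photon - φ = 3.5587 - 2.16 = 1.3987 eV

Convert to Joules: KE_max = 1.3987 × 1.602×10⁻¹⁹ J = 2.2409e-19 J

Then use KE = ½mv² to find velocity:
v = √(2·KE/m) = √(2 × 2.2409e-19 J / 9.109e-31 kg)
v = 7.0143e+05 m/s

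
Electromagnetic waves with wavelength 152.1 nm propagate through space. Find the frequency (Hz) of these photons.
1.9710e+15 Hz

Using the wave equation: c = fλ

Solving for frequency:
f = c/λ = (3×10⁸ m/s) / (152.1×10⁻⁹ m)
f = 1.9710e+15 Hz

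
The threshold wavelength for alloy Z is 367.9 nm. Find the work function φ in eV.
3.37 eV

At the threshold wavelength, photon energy equals work function:
φ = hc/λ₀

Calculating:
φ = (6.626×10⁻³⁴ J·s)(3×10⁸ m/s) / (367.9×10⁻⁹ m)
φ = 3.37 eV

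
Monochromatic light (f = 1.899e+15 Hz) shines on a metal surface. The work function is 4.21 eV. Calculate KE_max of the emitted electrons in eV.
3.6436 eV

Using Einstein's photoelectric equation: KE_max = hf - φ

First, calculate the photon energy:
E_photon = hf = (6.626×10⁻³⁴ J·s)(1.899e+15 Hz)
E_photon = 7.8536 eV

Then, the maximum kinetic energy:
KE_max = E_photon - φ = 7.8536 eV - 4.21 eV = 3.6436 eV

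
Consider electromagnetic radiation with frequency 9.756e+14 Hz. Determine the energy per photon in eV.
4.0348 eV

Using E = hf:

E = hf = (6.626×10⁻³⁴ J·s)(9.756e+14 Hz)
E = 4.0348 eV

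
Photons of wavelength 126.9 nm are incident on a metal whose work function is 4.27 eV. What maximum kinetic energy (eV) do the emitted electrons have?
5.5002 eV

Using Einstein's photoelectric equation: KE_max = hf - φ = hc/λ - φ

First, calculate the photon energy:
E_photon = hc/λ = (6.626×10⁻³⁴ J·s)(3×10⁸ m/s) / (126.9×10⁻⁹ m)
E_photon = 9.7702 eV

Then, the maximum kinetic energy:
KE_max = E_photon - φ = 9.7702 eV - 4.27 eV = 5.5002 eV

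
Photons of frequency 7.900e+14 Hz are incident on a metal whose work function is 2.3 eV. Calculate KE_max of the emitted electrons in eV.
0.9672 eV

Using Einstein's photoelectric equation: KE_max = hf - φ

First, calculate the photon energy:
E_photon = hf = (6.626×10⁻³⁴ J·s)(7.900e+14 Hz)
E_photon = 3.2672 eV

Then, the maximum kinetic energy:
KE_max = E_photon - φ = 3.2672 eV - 2.3 eV = 0.9672 eV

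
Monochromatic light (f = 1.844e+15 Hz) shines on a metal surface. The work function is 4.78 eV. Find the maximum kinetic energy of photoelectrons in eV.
2.8462 eV

Using Einstein's photoelectric equation: KE_max = hf - φ

First, calculate the photon energy:
E_photon = hf = (6.626×10⁻³⁴ J·s)(1.844e+15 Hz)
E_photon = 7.6262 eV

Then, the maximum kinetic energy:
KE_max = E_photon - φ = 7.6262 eV - 4.78 eV = 2.8462 eV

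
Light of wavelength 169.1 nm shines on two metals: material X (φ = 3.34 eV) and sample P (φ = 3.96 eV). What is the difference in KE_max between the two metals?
0.6200 eV

Using KE_max = hc/λ - φ for each metal:

Photon energy: E = hc/λ = 7.3320 eV

For material X (φ₁ = 3.34 eV):
KE₁ = E - φ₁ = 7.3320 - 3.34 = 3.9920 eV

For sample P (φ₂ = 3.96 eV):
KE₂ = E - φ₂ = 7.3320 - 3.96 = 3.3720 eV

Difference:
ΔKE = KE₁ - KE₂ = 3.9920 - 3.3720 = 0.6200 eV

Note: The difference equals the difference in work functions: 3.96 - 3.34 = 0.62 eV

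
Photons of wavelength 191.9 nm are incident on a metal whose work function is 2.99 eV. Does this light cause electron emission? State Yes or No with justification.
Yes

For photoemission, the photon energy must exceed the work function.

Photon energy: E = hc/λ = 6.4609 eV
Work function: φ = 2.99 eV

Since E_photon (6.4609 eV) > φ (2.99 eV), photoemission WILL occur.
The threshold wavelength is λ₀ = hc/φ = 414.7 nm.
Since 191.9 nm < 414.7 nm, the light has sufficient energy.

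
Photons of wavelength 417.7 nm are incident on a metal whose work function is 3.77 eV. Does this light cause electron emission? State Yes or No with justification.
No

For photoemission, the photon energy must exceed the work function.

Photon energy: E = hc/λ = 2.9683 eV
Work function: φ = 3.77 eV

Since E_photon (2.9683 eV) < φ (3.77 eV), photoemission will NOT occur.
The threshold wavelength is λ₀ = hc/φ = 328.9 nm.
Since 417.7 nm > 328.9 nm, the photons lack sufficient energy.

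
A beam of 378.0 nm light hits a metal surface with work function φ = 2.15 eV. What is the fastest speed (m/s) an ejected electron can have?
6.3047e+05 m/s

First, find the maximum kinetic energy:
E_photon = hc/λ = 3.2800 eV
KE_max = E_photon - φ = 3.2800 - 2.15 = 1.1300 eV

Convert to Joules: KE_max = 1.1300 × 1.602×10⁻¹⁹ J = 1.8105e-19 J

Then use KE = ½mv² to find velocity:
v = √(2·KE/m) = √(2 × 1.8105e-19 J / 9.109e-31 kg)
v = 6.3047e+05 m/s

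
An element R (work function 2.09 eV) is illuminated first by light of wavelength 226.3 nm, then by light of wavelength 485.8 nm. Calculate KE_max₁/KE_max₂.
7.3323

Using Einstein's equation: KE_max = hc/λ - φ

For λ₁ = 226.3 nm:
E₁ = hc/λ₁ = 5.4788 eV
KE₁ = E₁ - φ = 5.4788 - 2.09 = 3.3888 eV

For λ₂ = 485.8 nm:
E₂ = hc/λ₂ = 2.5522 eV
KE₂ = E₂ - φ = 2.5522 - 2.09 = 0.4622 eV

Ratio: KE₁/KE₂ = 3.3888/0.4622 = 7.3323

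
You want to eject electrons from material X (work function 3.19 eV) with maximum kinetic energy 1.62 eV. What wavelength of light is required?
257.76 nm

From Einstein's equation: KE_max = hc/λ - φ

Rearranging for λ:
hc/λ = KE_max + φ
λ = hc/(KE_max + φ)

Required photon energy:
E_photon = KE_max + φ = 1.62 + 3.19 = 4.81 eV

Required wavelength:
λ = hc/E_photon = (6.626×10⁻³⁴)(3×10⁸) / (4.81 × 1.602×10⁻¹⁹)
λ = 257.76 nm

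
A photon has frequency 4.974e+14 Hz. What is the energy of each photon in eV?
2.0571 eV

Using E = hf:

E = hf = (6.626×10⁻³⁴ J·s)(4.974e+14 Hz)
E = 2.0571 eV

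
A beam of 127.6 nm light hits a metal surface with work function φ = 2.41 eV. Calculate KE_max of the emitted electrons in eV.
7.3066 eV

Using Einstein's photoelectric equation: KE_max = hf - φ = hc/λ - φ

First, calculate the photon energy:
E_photon = hc/λ = (6.626×10⁻³⁴ J·s)(3×10⁸ m/s) / (127.6×10⁻⁹ m)
E_photon = 9.7166 eV

Then, the maximum kinetic energy:
KE_max = E_photon - φ = 9.7166 eV - 2.41 eV = 7.3066 eV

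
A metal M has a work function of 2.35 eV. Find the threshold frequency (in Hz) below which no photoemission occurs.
5.6823e+14 Hz

The threshold frequency is when the photon energy equals the work function:
hf₀ = φ

Solving for f₀:
f₀ = φ/h = (2.35 eV × 1.602×10⁻¹⁹ J/eV) / (6.626×10⁻³⁴ J·s)
f₀ = 5.6823e+14 Hz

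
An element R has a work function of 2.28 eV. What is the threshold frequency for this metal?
5.5130e+14 Hz

The threshold frequency is when the photon energy equals the work function:
hf₀ = φ

Solving for f₀:
f₀ = φ/h = (2.28 eV × 1.602×10⁻¹⁹ J/eV) / (6.626×10⁻³⁴ J·s)
f₀ = 5.5130e+14 Hz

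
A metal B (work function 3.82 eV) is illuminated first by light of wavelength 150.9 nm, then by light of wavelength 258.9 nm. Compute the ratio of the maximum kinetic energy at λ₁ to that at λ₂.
4.5375

Using Einstein's equation: KE_max = hc/λ - φ

For λ₁ = 150.9 nm:
E₁ = hc/λ₁ = 8.2163 eV
KE₁ = E₁ - φ = 8.2163 - 3.82 = 4.3963 eV

For λ₂ = 258.9 nm:
E₂ = hc/λ₂ = 4.7889 eV
KE₂ = E₂ - φ = 4.7889 - 3.82 = 0.9689 eV

Ratio: KE₁/KE₂ = 4.3963/0.9689 = 4.5375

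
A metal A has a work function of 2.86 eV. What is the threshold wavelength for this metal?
433.51 nm

The threshold wavelength is when the photon energy equals the work function:
hc/λ₀ = φ

Solving for λ₀:
λ₀ = hc/φ = (6.626×10⁻³⁴ J·s)(3×10⁸ m/s) / (2.86 eV × 1.602×10⁻¹⁹ J/eV)
λ₀ = 433.51 nm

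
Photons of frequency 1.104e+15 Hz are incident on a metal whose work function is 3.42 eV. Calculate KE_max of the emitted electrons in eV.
1.1458 eV

Using Einstein's photoelectric equation: KE_max = hf - φ

First, calculate the photon energy:
E_photon = hf = (6.626×10⁻³⁴ J·s)(1.104e+15 Hz)
E_photon = 4.5658 eV

Then, the maximum kinetic energy:
KE_max = E_photon - φ = 4.5658 eV - 3.42 eV = 1.1458 eV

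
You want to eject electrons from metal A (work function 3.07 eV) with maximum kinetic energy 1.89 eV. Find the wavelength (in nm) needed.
249.97 nm

From Einstein's equation: KE_max = hc/λ - φ

Rearranging for λ:
hc/λ = KE_max + φ
λ = hc/(KE_max + φ)

Required photon energy:
E_photon = KE_max + φ = 1.89 + 3.07 = 4.96 eV

Required wavelength:
λ = hc/E_photon = (6.626×10⁻³⁴)(3×10⁸) / (4.96 × 1.602×10⁻¹⁹)
λ = 249.97 nm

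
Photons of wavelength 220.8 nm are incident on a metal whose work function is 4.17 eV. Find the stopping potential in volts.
1.4452 V

The stopping potential V_s satisfies: eV_s = KE_max

First, find KE_max using Einstein's equation:
E_photon = hc/λ = 5.6152 eV
KE_max = E_photon - φ = 5.6152 - 4.17 = 1.4452 eV

Since eV_s = KE_max:
V_s = KE_max/e = 1.4452 V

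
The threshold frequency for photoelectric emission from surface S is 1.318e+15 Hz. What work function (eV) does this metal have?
5.45 eV

At the threshold frequency, photon energy equals work function:
φ = hf₀

Calculating:
φ = (6.626×10⁻³⁴ J·s)(1.318e+15 Hz)
φ = 5.45 eV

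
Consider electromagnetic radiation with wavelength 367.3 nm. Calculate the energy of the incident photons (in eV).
3.3756 eV

Using E = hf = hc/λ:

E = hc/λ = (6.626×10⁻³⁴ J·s)(3×10⁸ m/s) / (367.3×10⁻⁹ m)
E = 3.3756 eV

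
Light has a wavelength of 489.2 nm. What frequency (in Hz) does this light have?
6.1282e+14 Hz

Using the wave equation: c = fλ

Solving for frequency:
f = c/λ = (3×10⁸ m/s) / (489.2×10⁻⁹ m)
f = 6.1282e+14 Hz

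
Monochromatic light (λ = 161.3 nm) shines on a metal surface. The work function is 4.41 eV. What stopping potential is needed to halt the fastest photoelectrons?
3.2766 V

The stopping potential V_s satisfies: eV_s = KE_max

First, find KE_max using Einstein's equation:
E_photon = hc/λ = 7.6866 eV
KE_max = E_photon - φ = 7.6866 - 4.41 = 3.2766 eV

Since eV_s = KE_max:
V_s = KE_max/e = 3.2766 V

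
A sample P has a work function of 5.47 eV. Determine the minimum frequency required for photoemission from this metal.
1.3226e+15 Hz

The threshold frequency is when the photon energy equals the work function:
hf₀ = φ

Solving for f₀:
f₀ = φ/h = (5.47 eV × 1.602×10⁻¹⁹ J/eV) / (6.626×10⁻³⁴ J·s)
f₀ = 1.3226e+15 Hz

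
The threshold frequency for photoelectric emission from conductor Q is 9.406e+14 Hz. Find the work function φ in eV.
3.89 eV

At the threshold frequency, photon energy equals work function:
φ = hf₀

Calculating:
φ = (6.626×10⁻³⁴ J·s)(9.406e+14 Hz)
φ = 3.89 eV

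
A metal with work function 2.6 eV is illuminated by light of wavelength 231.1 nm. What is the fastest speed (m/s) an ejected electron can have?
9.8621e+05 m/s

First, find the maximum kinetic energy:
E_photon = hc/λ = 5.3650 eV
KE_max = E_photon - φ = 5.3650 - 2.6 = 2.7650 eV

Convert to Joules: KE_max = 2.7650 × 1.602×10⁻¹⁹ J = 4.4300e-19 J

Then use KE = ½mv² to find velocity:
v = √(2·KE/m) = √(2 × 4.4300e-19 J / 9.109e-31 kg)
v = 9.8621e+05 m/s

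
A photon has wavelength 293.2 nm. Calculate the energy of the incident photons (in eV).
4.2287 eV

Using E = hf = hc/λ:

E = hc/λ = (6.626×10⁻³⁴ J·s)(3×10⁸ m/s) / (293.2×10⁻⁹ m)
E = 4.2287 eV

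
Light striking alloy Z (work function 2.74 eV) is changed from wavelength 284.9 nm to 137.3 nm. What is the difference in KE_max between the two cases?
4.6783 eV

Using Einstein's equation: KE_max = hc/λ - φ

For λ₁ = 284.9 nm:
KE₁ = hc/λ₁ - φ = 4.3518 - 2.74 = 1.6118 eV

For λ₂ = 137.3 nm:
KE₂ = hc/λ₂ - φ = 9.0302 - 2.74 = 6.2902 eV

Change in KE:
ΔKE = KE₂ - KE₁ = 6.2902 - 1.6118 = 4.6783 eV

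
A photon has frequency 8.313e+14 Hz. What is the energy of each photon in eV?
3.4380 eV

Using E = hf:

E = hf = (6.626×10⁻³⁴ J·s)(8.313e+14 Hz)
E = 3.4380 eV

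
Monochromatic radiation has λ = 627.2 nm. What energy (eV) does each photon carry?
1.9768 eV

Using E = hf = hc/λ:

E = hc/λ = (6.626×10⁻³⁴ J·s)(3×10⁸ m/s) / (627.2×10⁻⁹ m)
E = 1.9768 eV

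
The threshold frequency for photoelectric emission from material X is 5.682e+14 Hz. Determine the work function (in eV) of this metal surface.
2.35 eV

At the threshold frequency, photon energy equals work function:
φ = hf₀

Calculating:
φ = (6.626×10⁻³⁴ J·s)(5.682e+14 Hz)
φ = 2.35 eV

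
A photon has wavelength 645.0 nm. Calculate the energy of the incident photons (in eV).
1.9222 eV

Using E = hf = hc/λ:

E = hc/λ = (6.626×10⁻³⁴ J·s)(3×10⁸ m/s) / (645.0×10⁻⁹ m)
E = 1.9222 eV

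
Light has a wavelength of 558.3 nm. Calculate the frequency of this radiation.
5.3697e+14 Hz

Using the wave equation: c = fλ

Solving for frequency:
f = c/λ = (3×10⁸ m/s) / (558.3×10⁻⁹ m)
f = 5.3697e+14 Hz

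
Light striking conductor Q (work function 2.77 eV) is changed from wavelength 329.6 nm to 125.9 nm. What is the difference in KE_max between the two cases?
6.0862 eV

Using Einstein's equation: KE_max = hc/λ - φ

For λ₁ = 329.6 nm:
KE₁ = hc/λ₁ - φ = 3.7617 - 2.77 = 0.9917 eV

For λ₂ = 125.9 nm:
KE₂ = hc/λ₂ - φ = 9.8478 - 2.77 = 7.0778 eV

Change in KE:
ΔKE = KE₂ - KE₁ = 7.0778 - 0.9917 = 6.0862 eV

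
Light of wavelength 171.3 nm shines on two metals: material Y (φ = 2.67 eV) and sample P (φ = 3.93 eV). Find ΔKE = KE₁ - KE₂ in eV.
1.2600 eV

Using KE_max = hc/λ - φ for each metal:

Photon energy: E = hc/λ = 7.2378 eV

For material Y (φ₁ = 2.67 eV):
KE₁ = E - φ₁ = 7.2378 - 2.67 = 4.5678 eV

For sample P (φ₂ = 3.93 eV):
KE₂ = E - φ₂ = 7.2378 - 3.93 = 3.3078 eV

Difference:
ΔKE = KE₁ - KE₂ = 4.5678 - 3.3078 = 1.2600 eV

Note: The difference equals the difference in work functions: 3.93 - 2.67 = 1.26 eV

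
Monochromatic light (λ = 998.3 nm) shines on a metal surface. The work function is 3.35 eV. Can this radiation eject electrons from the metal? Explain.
No

For photoemission, the photon energy must exceed the work function.

Photon energy: E = hc/λ = 1.2420 eV
Work function: φ = 3.35 eV

Since E_photon (1.2420 eV) < φ (3.35 eV), photoemission will NOT occur.
The threshold wavelength is λ₀ = hc/φ = 370.1 nm.
Since 998.3 nm > 370.1 nm, the photons lack sufficient energy.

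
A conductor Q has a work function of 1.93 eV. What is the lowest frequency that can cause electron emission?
4.6667e+14 Hz

The threshold frequency is when the photon energy equals the work function:
hf₀ = φ

Solving for f₀:
f₀ = φ/h = (1.93 eV × 1.602×10⁻¹⁹ J/eV) / (6.626×10⁻³⁴ J·s)
f₀ = 4.6667e+14 Hz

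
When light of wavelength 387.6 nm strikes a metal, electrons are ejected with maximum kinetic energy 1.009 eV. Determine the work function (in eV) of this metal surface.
2.19 eV

From Einstein's photoelectric equation: KE_max = hf - φ = hc/λ - φ

Rearranging for φ:
φ = hc/λ - KE_max

Calculate photon energy:
E_photon = hc/λ = 3.1988 eV

Therefore:
φ = 3.1988 - 1.009 = 2.19 eV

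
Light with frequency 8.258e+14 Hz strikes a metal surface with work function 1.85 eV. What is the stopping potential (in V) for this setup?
1.5652 V

The stopping potential V_s satisfies: eV_s = KE_max

First, find KE_max using Einstein's equation:
E_photon = hf = (6.626×10⁻³⁴ J·s)(8.258e+14 Hz) = 3.4152 eV
KE_max = E_photon - φ = 3.4152 - 1.85 = 1.5652 eV

Since eV_s = KE_max:
V_s = KE_max/e = 1.5652 V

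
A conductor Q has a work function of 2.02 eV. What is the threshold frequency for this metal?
4.8843e+14 Hz

The threshold frequency is when the photon energy equals the work function:
hf₀ = φ

Solving for f₀:
f₀ = φ/h = (2.02 eV × 1.602×10⁻¹⁹ J/eV) / (6.626×10⁻³⁴ J·s)
f₀ = 4.8843e+14 Hz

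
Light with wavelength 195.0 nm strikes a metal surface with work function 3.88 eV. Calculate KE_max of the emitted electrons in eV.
2.4782 eV

Using Einstein's photoelectric equation: KE_max = hf - φ = hc/λ - φ

First, calculate the photon energy:
E_photon = hc/λ = (6.626×10⁻³⁴ J·s)(3×10⁸ m/s) / (195.0×10⁻⁹ m)
E_photon = 6.3582 eV

Then, the maximum kinetic energy:
KE_max = E_photon - φ = 6.3582 eV - 3.88 eV = 2.4782 eV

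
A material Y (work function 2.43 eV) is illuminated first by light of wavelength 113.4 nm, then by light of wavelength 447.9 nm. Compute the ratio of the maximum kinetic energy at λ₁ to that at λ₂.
25.1487

Using Einstein's equation: KE_max = hc/λ - φ

For λ₁ = 113.4 nm:
E₁ = hc/λ₁ = 10.9334 eV
KE₁ = E₁ - φ = 10.9334 - 2.43 = 8.5034 eV

For λ₂ = 447.9 nm:
E₂ = hc/λ₂ = 2.7681 eV
KE₂ = E₂ - φ = 2.7681 - 2.43 = 0.3381 eV

Ratio: KE₁/KE₂ = 8.5034/0.3381 = 25.1487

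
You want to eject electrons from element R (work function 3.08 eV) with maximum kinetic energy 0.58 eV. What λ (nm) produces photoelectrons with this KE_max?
338.75 nm

From Einstein's equation: KE_max = hc/λ - φ

Rearranging for λ:
hc/λ = KE_max + φ
λ = hc/(KE_max + φ)

Required photon energy:
E_photon = KE_max + φ = 0.58 + 3.08 = 3.66 eV

Required wavelength:
λ = hc/E_photon = (6.626×10⁻³⁴)(3×10⁸) / (3.66 × 1.602×10⁻¹⁹)
λ = 338.75 nm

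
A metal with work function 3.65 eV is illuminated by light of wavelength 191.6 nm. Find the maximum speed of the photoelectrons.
9.9615e+05 m/s

First, find the maximum kinetic energy:
E_photon = hc/λ = 6.4710 eV
KE_max = E_photon - φ = 6.4710 - 3.65 = 2.8210 eV

Convert to Joules: KE_max = 2.8210 × 1.602×10⁻¹⁹ J = 4.5197e-19 J

Then use KE = ½mv² to find velocity:
v = √(2·KE/m) = √(2 × 4.5197e-19 J / 9.109e-31 kg)
v = 9.9615e+05 m/s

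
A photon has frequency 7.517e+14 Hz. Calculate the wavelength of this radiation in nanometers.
398.82 nm

Using the wave equation: c = fλ

Solving for wavelength:
λ = c/f = (3×10⁸ m/s) / (7.517e+14 Hz)
λ = 398.82 nm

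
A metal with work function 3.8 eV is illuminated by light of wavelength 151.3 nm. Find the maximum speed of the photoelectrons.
1.2433e+06 m/s

First, find the maximum kinetic energy:
E_photon = hc/λ = 8.1946 eV
KE_max = E_photon - φ = 8.1946 - 3.8 = 4.3946 eV

Convert to Joules: KE_max = 4.3946 × 1.602×10⁻¹⁹ J = 7.0409e-19 J

Then use KE = ½mv² to find velocity:
v = √(2·KE/m) = √(2 × 7.0409e-19 J / 9.109e-31 kg)
v = 1.2433e+06 m/s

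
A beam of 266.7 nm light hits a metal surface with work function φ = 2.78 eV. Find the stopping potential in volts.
1.8688 V

The stopping potential V_s satisfies: eV_s = KE_max

First, find KE_max using Einstein's equation:
E_photon = hc/λ = 4.6488 eV
KE_max = E_photon - φ = 4.6488 - 2.78 = 1.8688 eV

Since eV_s = KE_max:
V_s = KE_max/e = 1.8688 V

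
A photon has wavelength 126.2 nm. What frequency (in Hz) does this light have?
2.3755e+15 Hz

Using the wave equation: c = fλ

Solving for frequency:
f = c/λ = (3×10⁸ m/s) / (126.2×10⁻⁹ m)
f = 2.3755e+15 Hz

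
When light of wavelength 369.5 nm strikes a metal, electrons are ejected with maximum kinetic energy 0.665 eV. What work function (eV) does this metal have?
2.69 eV

From Einstein's photoelectric equation: KE_max = hf - φ = hc/λ - φ

Rearranging for φ:
φ = hc/λ - KE_max

Calculate photon energy:
E_photon = hc/λ = 3.3555 eV

Therefore:
φ = 3.3555 - 0.665 = 2.69 eV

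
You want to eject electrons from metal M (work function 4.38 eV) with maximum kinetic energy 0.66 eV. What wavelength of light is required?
246.00 nm

From Einstein's equation: KE_max = hc/λ - φ

Rearranging for λ:
hc/λ = KE_max + φ
λ = hc/(KE_max + φ)

Required photon energy:
E_photon = KE_max + φ = 0.66 + 4.38 = 5.04 eV

Required wavelength:
λ = hc/E_photon = (6.626×10⁻³⁴)(3×10⁸) / (5.04 × 1.602×10⁻¹⁹)
λ = 246.00 nm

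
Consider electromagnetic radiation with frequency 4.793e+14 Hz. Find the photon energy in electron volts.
1.9822 eV

Using E = hf:

E = hf = (6.626×10⁻³⁴ J·s)(4.793e+14 Hz)
E = 1.9822 eV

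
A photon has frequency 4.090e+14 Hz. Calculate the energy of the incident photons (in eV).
1.6915 eV

Using E = hf:

E = hf = (6.626×10⁻³⁴ J·s)(4.090e+14 Hz)
E = 1.6915 eV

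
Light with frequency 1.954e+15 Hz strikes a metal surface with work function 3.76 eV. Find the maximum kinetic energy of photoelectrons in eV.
4.3211 eV

Using Einstein's photoelectric equation: KE_max = hf - φ

First, calculate the photon energy:
E_photon = hf = (6.626×10⁻³⁴ J·s)(1.954e+15 Hz)
E_photon = 8.0811 eV

Then, the maximum kinetic energy:
KE_max = E_photon - φ = 8.0811 eV - 3.76 eV = 4.3211 eV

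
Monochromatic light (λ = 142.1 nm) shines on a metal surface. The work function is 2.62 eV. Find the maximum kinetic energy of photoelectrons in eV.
6.1051 eV

Using Einstein's photoelectric equation: KE_max = hf - φ = hc/λ - φ

First, calculate the photon energy:
E_photon = hc/λ = (6.626×10⁻³⁴ J·s)(3×10⁸ m/s) / (142.1×10⁻⁹ m)
E_photon = 8.7251 eV

Then, the maximum kinetic energy:
KE_max = E_photon - φ = 8.7251 eV - 2.62 eV = 6.1051 eV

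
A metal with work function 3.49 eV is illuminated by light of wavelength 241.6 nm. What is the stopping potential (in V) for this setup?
1.6418 V

The stopping potential V_s satisfies: eV_s = KE_max

First, find KE_max using Einstein's equation:
E_photon = hc/λ = 5.1318 eV
KE_max = E_photon - φ = 5.1318 - 3.49 = 1.6418 eV

Since eV_s = KE_max:
V_s = KE_max/e = 1.6418 V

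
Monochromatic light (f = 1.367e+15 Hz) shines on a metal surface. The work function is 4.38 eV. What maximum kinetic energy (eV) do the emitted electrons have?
1.2735 eV

Using Einstein's photoelectric equation: KE_max = hf - φ

First, calculate the photon energy:
E_photon = hf = (6.626×10⁻³⁴ J·s)(1.367e+15 Hz)
E_photon = 5.6535 eV

Then, the maximum kinetic energy:
KE_max = E_photon - φ = 5.6535 eV - 4.38 eV = 1.2735 eV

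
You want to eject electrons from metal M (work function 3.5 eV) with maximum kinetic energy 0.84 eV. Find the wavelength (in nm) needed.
285.68 nm

From Einstein's equation: KE_max = hc/λ - φ

Rearranging for λ:
hc/λ = KE_max + φ
λ = hc/(KE_max + φ)

Required photon energy:
E_photon = KE_max + φ = 0.84 + 3.5 = 4.34 eV

Required wavelength:
λ = hc/E_photon = (6.626×10⁻³⁴)(3×10⁸) / (4.34 × 1.602×10⁻¹⁹)
λ = 285.68 nm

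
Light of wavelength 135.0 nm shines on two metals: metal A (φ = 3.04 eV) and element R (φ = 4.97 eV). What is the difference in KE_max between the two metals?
1.9300 eV

Using KE_max = hc/λ - φ for each metal:

Photon energy: E = hc/λ = 9.1840 eV

For metal A (φ₁ = 3.04 eV):
KE₁ = E - φ₁ = 9.1840 - 3.04 = 6.1440 eV

For element R (φ₂ = 4.97 eV):
KE₂ = E - φ₂ = 9.1840 - 4.97 = 4.2140 eV

Difference:
ΔKE = KE₁ - KE₂ = 6.1440 - 4.2140 = 1.9300 eV

Note: The difference equals the difference in work functions: 4.97 - 3.04 = 1.93 eV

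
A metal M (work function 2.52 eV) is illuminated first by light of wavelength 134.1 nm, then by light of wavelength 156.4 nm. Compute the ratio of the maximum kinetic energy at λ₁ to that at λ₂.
1.2438

Using Einstein's equation: KE_max = hc/λ - φ

For λ₁ = 134.1 nm:
E₁ = hc/λ₁ = 9.2457 eV
KE₁ = E₁ - φ = 9.2457 - 2.52 = 6.7257 eV

For λ₂ = 156.4 nm:
E₂ = hc/λ₂ = 7.9274 eV
KE₂ = E₂ - φ = 7.9274 - 2.52 = 5.4074 eV

Ratio: KE₁/KE₂ = 6.7257/5.4074 = 1.2438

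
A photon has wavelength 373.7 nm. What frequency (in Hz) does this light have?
8.0223e+14 Hz

Using the wave equation: c = fλ

Solving for frequency:
f = c/λ = (3×10⁸ m/s) / (373.7×10⁻⁹ m)
f = 8.0223e+14 Hz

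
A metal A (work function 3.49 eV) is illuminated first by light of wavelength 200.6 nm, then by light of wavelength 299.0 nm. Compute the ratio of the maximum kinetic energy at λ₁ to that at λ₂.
4.0977

Using Einstein's equation: KE_max = hc/λ - φ

For λ₁ = 200.6 nm:
E₁ = hc/λ₁ = 6.1807 eV
KE₁ = E₁ - φ = 6.1807 - 3.49 = 2.6907 eV

For λ₂ = 299.0 nm:
E₂ = hc/λ₂ = 4.1466 eV
KE₂ = E₂ - φ = 4.1466 - 3.49 = 0.6566 eV

Ratio: KE₁/KE₂ = 2.6907/0.6566 = 4.0977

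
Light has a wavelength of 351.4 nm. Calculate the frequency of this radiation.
8.5314e+14 Hz

Using the wave equation: c = fλ

Solving for frequency:
f = c/λ = (3×10⁸ m/s) / (351.4×10⁻⁹ m)
f = 8.5314e+14 Hz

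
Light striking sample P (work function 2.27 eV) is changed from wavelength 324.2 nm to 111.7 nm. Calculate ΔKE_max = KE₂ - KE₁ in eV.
7.2754 eV

Using Einstein's equation: KE_max = hc/λ - φ

For λ₁ = 324.2 nm:
KE₁ = hc/λ₁ - φ = 3.8243 - 2.27 = 1.5543 eV

For λ₂ = 111.7 nm:
KE₂ = hc/λ₂ - φ = 11.0997 - 2.27 = 8.8297 eV

Change in KE:
ΔKE = KE₂ - KE₁ = 8.8297 - 1.5543 = 7.2754 eV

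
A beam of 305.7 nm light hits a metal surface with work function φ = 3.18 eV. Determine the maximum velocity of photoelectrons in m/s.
5.5503e+05 m/s

First, find the maximum kinetic energy:
E_photon = hc/λ = 4.0557 eV
KE_max = E_photon - φ = 4.0557 - 3.18 = 0.8757 eV

Convert to Joules: KE_max = 0.8757 × 1.602×10⁻¹⁹ J = 1.4031e-19 J

Then use KE = ½mv² to find velocity:
v = √(2·KE/m) = √(2 × 1.4031e-19 J / 9.109e-31 kg)
v = 5.5503e+05 m/s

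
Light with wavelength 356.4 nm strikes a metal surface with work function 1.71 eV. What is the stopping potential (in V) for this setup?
1.7688 V

The stopping potential V_s satisfies: eV_s = KE_max

First, find KE_max using Einstein's equation:
E_photon = hc/λ = 3.4788 eV
KE_max = E_photon - φ = 3.4788 - 1.71 = 1.7688 eV

Since eV_s = KE_max:
V_s = KE_max/e = 1.7688 V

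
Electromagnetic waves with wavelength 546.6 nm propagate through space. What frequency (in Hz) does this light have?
5.4847e+14 Hz

Using the wave equation: c = fλ

Solving for frequency:
f = c/λ = (3×10⁸ m/s) / (546.6×10⁻⁹ m)
f = 5.4847e+14 Hz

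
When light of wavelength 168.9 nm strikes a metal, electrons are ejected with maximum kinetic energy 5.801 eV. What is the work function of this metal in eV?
1.54 eV

From Einstein's photoelectric equation: KE_max = hf - φ = hc/λ - φ

Rearranging for φ:
φ = hc/λ - KE_max

Calculate photon energy:
E_photon = hc/λ = 7.3407 eV

Therefore:
φ = 7.3407 - 5.801 = 1.54 eV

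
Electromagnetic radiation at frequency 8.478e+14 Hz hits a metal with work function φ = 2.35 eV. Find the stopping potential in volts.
1.1562 V

The stopping potential V_s satisfies: eV_s = KE_max

First, find KE_max using Einstein's equation:
E_photon = hf = (6.626×10⁻³⁴ J·s)(8.478e+14 Hz) = 3.5062 eV
KE_max = E_photon - φ = 3.5062 - 2.35 = 1.1562 eV

Since eV_s = KE_max:
V_s = KE_max/e = 1.1562 V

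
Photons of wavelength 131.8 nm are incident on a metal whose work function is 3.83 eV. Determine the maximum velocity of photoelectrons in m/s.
1.4006e+06 m/s

First, find the maximum kinetic energy:
E_photon = hc/λ = 9.4070 eV
KE_max = E_photon - φ = 9.4070 - 3.83 = 5.5770 eV

Convert to Joules: KE_max = 5.5770 × 1.602×10⁻¹⁹ J = 8.9353e-19 J

Then use KE = ½mv² to find velocity:
v = √(2·KE/m) = √(2 × 8.9353e-19 J / 9.109e-31 kg)
v = 1.4006e+06 m/s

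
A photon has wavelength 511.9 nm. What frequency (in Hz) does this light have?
5.8565e+14 Hz

Using the wave equation: c = fλ

Solving for frequency:
f = c/λ = (3×10⁸ m/s) / (511.9×10⁻⁹ m)
f = 5.8565e+14 Hz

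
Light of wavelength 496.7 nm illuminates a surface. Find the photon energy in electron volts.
2.4962 eV

Using E = hf = hc/λ:

E = hc/λ = (6.626×10⁻³⁴ J·s)(3×10⁸ m/s) / (496.7×10⁻⁹ m)
E = 2.4962 eV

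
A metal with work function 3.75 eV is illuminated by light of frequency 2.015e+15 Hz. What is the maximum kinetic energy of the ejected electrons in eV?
4.5834 eV

Using Einstein's photoelectric equation: KE_max = hf - φ

First, calculate the photon energy:
E_photon = hf = (6.626×10⁻³⁴ J·s)(2.015e+15 Hz)
E_photon = 8.3334 eV

Then, the maximum kinetic energy:
KE_max = E_photon - φ = 8.3334 eV - 3.75 eV = 4.5834 eV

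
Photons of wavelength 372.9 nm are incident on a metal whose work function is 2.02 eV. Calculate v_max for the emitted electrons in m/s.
6.7750e+05 m/s

First, find the maximum kinetic energy:
E_photon = hc/λ = 3.3249 eV
KE_max = E_photon - φ = 3.3249 - 2.02 = 1.3049 eV

Convert to Joules: KE_max = 1.3049 × 1.602×10⁻¹⁹ J = 2.0906e-19 J

Then use KE = ½mv² to find velocity:
v = √(2·KE/m) = √(2 × 2.0906e-19 J / 9.109e-31 kg)
v = 6.7750e+05 m/s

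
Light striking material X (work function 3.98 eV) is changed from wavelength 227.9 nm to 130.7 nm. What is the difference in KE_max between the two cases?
4.0459 eV

Using Einstein's equation: KE_max = hc/λ - φ

For λ₁ = 227.9 nm:
KE₁ = hc/λ₁ - φ = 5.4403 - 3.98 = 1.4603 eV

For λ₂ = 130.7 nm:
KE₂ = hc/λ₂ - φ = 9.4862 - 3.98 = 5.5062 eV

Change in KE:
ΔKE = KE₂ - KE₁ = 5.5062 - 1.4603 = 4.0459 eV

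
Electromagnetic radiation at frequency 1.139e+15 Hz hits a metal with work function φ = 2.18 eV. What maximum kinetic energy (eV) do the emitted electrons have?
2.5305 eV

Using Einstein's photoelectric equation: KE_max = hf - φ

First, calculate the photon energy:
E_photon = hf = (6.626×10⁻³⁴ J·s)(1.139e+15 Hz)
E_photon = 4.7105 eV

Then, the maximum kinetic energy:
KE_max = E_photon - φ = 4.7105 eV - 2.18 eV = 2.5305 eV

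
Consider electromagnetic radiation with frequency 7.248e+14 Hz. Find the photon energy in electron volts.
2.9975 eV

Using E = hf:

E = hf = (6.626×10⁻³⁴ J·s)(7.248e+14 Hz)
E = 2.9975 eV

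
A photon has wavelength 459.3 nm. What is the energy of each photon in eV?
2.6994 eV

Using E = hf = hc/λ:

E = hc/λ = (6.626×10⁻³⁴ J·s)(3×10⁸ m/s) / (459.3×10⁻⁹ m)
E = 2.6994 eV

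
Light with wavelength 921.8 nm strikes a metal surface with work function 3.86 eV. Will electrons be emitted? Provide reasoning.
No

For photoemission, the photon energy must exceed the work function.

Photon energy: E = hc/λ = 1.3450 eV
Work function: φ = 3.86 eV

Since E_photon (1.3450 eV) < φ (3.86 eV), photoemission will NOT occur.
The threshold wavelength is λ₀ = hc/φ = 321.2 nm.
Since 921.8 nm > 321.2 nm, the photons lack sufficient energy.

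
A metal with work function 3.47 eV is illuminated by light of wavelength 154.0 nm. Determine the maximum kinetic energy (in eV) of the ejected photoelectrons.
4.5809 eV

Using Einstein's photoelectric equation: KE_max = hf - φ = hc/λ - φ

First, calculate the photon energy:
E_photon = hc/λ = (6.626×10⁻³⁴ J·s)(3×10⁸ m/s) / (154.0×10⁻⁹ m)
E_photon = 8.0509 eV

Then, the maximum kinetic energy:
KE_max = E_photon - φ = 8.0509 eV - 3.47 eV = 4.5809 eV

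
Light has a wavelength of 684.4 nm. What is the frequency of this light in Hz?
4.3804e+14 Hz

Using the wave equation: c = fλ

Solving for frequency:
f = c/λ = (3×10⁸ m/s) / (684.4×10⁻⁹ m)
f = 4.3804e+14 Hz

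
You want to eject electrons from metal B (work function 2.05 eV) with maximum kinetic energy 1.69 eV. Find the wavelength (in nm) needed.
331.51 nm

From Einstein's equation: KE_max = hc/λ - φ

Rearranging for λ:
hc/λ = KE_max + φ
λ = hc/(KE_max + φ)

Required photon energy:
E_photon = KE_max + φ = 1.69 + 2.05 = 3.74 eV

Required wavelength:
λ = hc/E_photon = (6.626×10⁻³⁴)(3×10⁸) / (3.74 × 1.602×10⁻¹⁹)
λ = 331.51 nm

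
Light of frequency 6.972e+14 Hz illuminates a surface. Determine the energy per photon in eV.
2.8834 eV

Using E = hf:

E = hf = (6.626×10⁻³⁴ J·s)(6.972e+14 Hz)
E = 2.8834 eV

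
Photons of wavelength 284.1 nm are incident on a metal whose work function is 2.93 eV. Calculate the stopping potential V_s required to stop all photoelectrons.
1.4341 V

The stopping potential V_s satisfies: eV_s = KE_max

First, find KE_max using Einstein's equation:
E_photon = hc/λ = 4.3641 eV
KE_max = E_photon - φ = 4.3641 - 2.93 = 1.4341 eV

Since eV_s = KE_max:
V_s = KE_max/e = 1.4341 V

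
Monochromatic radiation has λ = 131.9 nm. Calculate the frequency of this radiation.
2.2729e+15 Hz

Using the wave equation: c = fλ

Solving for frequency:
f = c/λ = (3×10⁸ m/s) / (131.9×10⁻⁹ m)
f = 2.2729e+15 Hz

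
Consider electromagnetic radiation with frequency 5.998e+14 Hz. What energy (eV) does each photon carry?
2.4806 eV

Using E = hf:

E = hf = (6.626×10⁻³⁴ J·s)(5.998e+14 Hz)
E = 2.4806 eV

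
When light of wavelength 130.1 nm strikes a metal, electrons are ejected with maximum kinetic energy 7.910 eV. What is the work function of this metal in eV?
1.62 eV

From Einstein's photoelectric equation: KE_max = hf - φ = hc/λ - φ

Rearranging for φ:
φ = hc/λ - KE_max

Calculate photon energy:
E_photon = hc/λ = 9.5299 eV

Therefore:
φ = 9.5299 - 7.910 = 1.62 eV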